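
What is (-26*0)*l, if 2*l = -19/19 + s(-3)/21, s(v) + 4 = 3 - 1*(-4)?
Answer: 0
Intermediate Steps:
s(v) = 3 (s(v) = -4 + (3 - 1*(-4)) = -4 + (3 + 4) = -4 + 7 = 3)
l = -3/7 (l = (-19/19 + 3/21)/2 = (-19*1/19 + 3*(1/21))/2 = (-1 + ⅐)/2 = (½)*(-6/7) = -3/7 ≈ -0.42857)
(-26*0)*l = -26*0*(-3/7) = 0*(-3/7) = 0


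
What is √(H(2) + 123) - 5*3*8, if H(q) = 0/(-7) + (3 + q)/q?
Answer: -120 + √502/2 ≈ -108.80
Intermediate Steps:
H(q) = (3 + q)/q (H(q) = 0*(-⅐) + (3 + q)/q = 0 + (3 + q)/q = (3 + q)/q)
√(H(2) + 123) - 5*3*8 = √((3 + 2)/2 + 123) - 5*3*8 = √((½)*5 + 123) - 15*8 = √(5/2 + 123) - 120 = √(251/2) - 120 = √502/2 - 120 = -120 + √502/2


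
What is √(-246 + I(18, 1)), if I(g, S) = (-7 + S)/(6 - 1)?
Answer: 2*I*√1545/5 ≈ 15.723*I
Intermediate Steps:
I(g, S) = -7/5 + S/5 (I(g, S) = (-7 + S)/5 = (-7 + S)*(⅕) = -7/5 + S/5)
√(-246 + I(18, 1)) = √(-246 + (-7/5 + (⅕)*1)) = √(-246 + (-7/5 + ⅕)) = √(-246 - 6/5) = √(-1236/5) = 2*I*√1545/5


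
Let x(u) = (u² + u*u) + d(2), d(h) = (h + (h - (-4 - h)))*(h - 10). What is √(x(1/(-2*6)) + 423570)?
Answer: √60982562/12 ≈ 650.76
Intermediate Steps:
d(h) = (-10 + h)*(4 + 3*h) (d(h) = (h + (h + (4 + h)))*(-10 + h) = (h + (4 + 2*h))*(-10 + h) = (4 + 3*h)*(-10 + h) = (-10 + h)*(4 + 3*h))
x(u) = -80 + 2*u² (x(u) = (u² + u*u) + (-40 - 26*2 + 3*2²) = (u² + u²) + (-40 - 52 + 3*4) = 2*u² + (-40 - 52 + 12) = 2*u² - 80 = -80 + 2*u²)
√(x(1/(-2*6)) + 423570) = √((-80 + 2*(1/(-2*6))²) + 423570) = √((-80 + 2*(1/(-12))²) + 423570) = √((-80 + 2*(-1/12)²) + 423570) = √((-80 + 2*(1/144)) + 423570) = √((-80 + 1/72) + 423570) = √(-5759/72 + 423570) = √(30491281/72) = √60982562/12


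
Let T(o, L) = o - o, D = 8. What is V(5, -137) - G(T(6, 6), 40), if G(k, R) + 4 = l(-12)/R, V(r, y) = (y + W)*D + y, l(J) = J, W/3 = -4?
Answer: -13247/10 ≈ -1324.7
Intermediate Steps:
W = -12 (W = 3*(-4) = -12)
T(o, L) = 0
V(r, y) = -96 + 9*y (V(r, y) = (y - 12)*8 + y = (-12 + y)*8 + y = (-96 + 8*y) + y = -96 + 9*y)
G(k, R) = -4 - 12/R
V(5, -137) - G(T(6, 6), 40) = (-96 + 9*(-137)) - (-4 - 12/40) = (-96 - 1233) - (-4 - 12*1/40) = -1329 - (-4 - 3/10) = -1329 - 1*(-43/10) = -1329 + 43/10 = -13247/10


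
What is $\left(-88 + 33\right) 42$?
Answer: $-2310$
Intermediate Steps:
$\left(-88 + 33\right) 42 = \left(-55\right) 42 = -2310$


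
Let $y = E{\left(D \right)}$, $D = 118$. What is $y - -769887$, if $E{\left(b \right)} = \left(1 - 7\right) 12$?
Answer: $769815$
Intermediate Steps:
$E{\left(b \right)} = -72$ ($E{\left(b \right)} = \left(-6\right) 12 = -72$)
$y = -72$
$y - -769887 = -72 - -769887 = -72 + 769887 = 769815$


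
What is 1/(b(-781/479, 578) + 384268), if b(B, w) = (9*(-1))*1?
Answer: 1/384259 ≈ 2.6024e-6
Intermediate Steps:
b(B, w) = -9 (b(B, w) = -9*1 = -9)
1/(b(-781/479, 578) + 384268) = 1/(-9 + 384268) = 1/384259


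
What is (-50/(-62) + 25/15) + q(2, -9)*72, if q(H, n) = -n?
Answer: 60494/93 ≈ 650.47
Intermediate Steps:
(-50/(-62) + 25/15) + q(2, -9)*72 = (-50/(-62) + 25/15) - 1*(-9)*72 = (-50*(-1/62) + 25*(1/15)) + 9*72 = (25/31 + 5/3) + 648 = 230/93 + 648 = 60494/93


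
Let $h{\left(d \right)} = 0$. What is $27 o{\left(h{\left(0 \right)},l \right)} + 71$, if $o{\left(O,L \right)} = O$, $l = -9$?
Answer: $71$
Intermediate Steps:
$27 o{\left(h{\left(0 \right)},l \right)} + 71 = 27 \cdot 0 + 71 = 0 + 71 = 71$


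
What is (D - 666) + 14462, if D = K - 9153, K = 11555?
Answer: 16198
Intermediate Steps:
D = 2402 (D = 11555 - 9153 = 2402)
(D - 666) + 14462 = (2402 - 666) + 14462 = 1736 + 14462 = 16198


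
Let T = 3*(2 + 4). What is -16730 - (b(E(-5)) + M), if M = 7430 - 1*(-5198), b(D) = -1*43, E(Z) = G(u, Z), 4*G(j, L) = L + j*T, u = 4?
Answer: -29315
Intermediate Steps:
T = 18 (T = 3*6 = 18)
G(j, L) = L/4 + 9*j/2 (G(j, L) = (L + j*18)/4 = (L + 18*j)/4 = L/4 + 9*j/2)
E(Z) = 18 + Z/4 (E(Z) = Z/4 + (9/2)*4 = Z/4 + 18 = 18 + Z/4)
b(D) = -43
M = 12628 (M = 7430 + 5198 = 12628)
-16730 - (b(E(-5)) + M) = -16730 - (-43 + 12628) = -16730 - 1*12585 = -16730 - 12585 = -29315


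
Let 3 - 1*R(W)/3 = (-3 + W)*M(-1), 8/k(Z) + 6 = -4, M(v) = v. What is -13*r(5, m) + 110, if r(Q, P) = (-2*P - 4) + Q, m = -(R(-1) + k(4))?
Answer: 979/5 ≈ 195.80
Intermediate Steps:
k(Z) = -⅘ (k(Z) = 8/(-6 - 4) = 8/(-10) = 8*(-⅒) = -⅘)
R(W) = 3*W (R(W) = 9 - 3*(-3 + W)*(-1) = 9 - 3*(3 - W) = 9 + (-9 + 3*W) = 3*W)
m = 19/5 (m = -(3*(-1) - ⅘) = -(-3 - ⅘) = -1*(-19/5) = 19/5 ≈ 3.8000)
r(Q, P) = -4 + Q - 2*P (r(Q, P) = (-4 - 2*P) + Q = -4 + Q - 2*P)
-13*r(5, m) + 110 = -13*(-4 + 5 - 2*19/5) + 110 = -13*(-4 + 5 - 38/5) + 110 = -13*(-33/5) + 110 = 429/5 + 110 = 979/5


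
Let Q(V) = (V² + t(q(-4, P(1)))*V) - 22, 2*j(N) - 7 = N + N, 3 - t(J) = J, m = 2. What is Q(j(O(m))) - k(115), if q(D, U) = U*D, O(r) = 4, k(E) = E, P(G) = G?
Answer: -113/4 ≈ -28.250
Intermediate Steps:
q(D, U) = D*U
t(J) = 3 - J
j(N) = 7/2 + N (j(N) = 7/2 + (N + N)/2 = 7/2 + (2*N)/2 = 7/2 + N)
Q(V) = -22 + V² + 7*V (Q(V) = (V² + (3 - (-4))*V) - 22 = (V² + (3 - 1*(-4))*V) - 22 = (V² + (3 + 4)*V) - 22 = (V² + 7*V) - 22 = -22 + V² + 7*V)
Q(j(O(m))) - k(115) = (-22 + (7/2 + 4)² + 7*(7/2 + 4)) - 1*115 = (-22 + (15/2)² + 7*(15/2)) - 115 = (-22 + 225/4 + 105/2) - 115 = 347/4 - 115 = -113/4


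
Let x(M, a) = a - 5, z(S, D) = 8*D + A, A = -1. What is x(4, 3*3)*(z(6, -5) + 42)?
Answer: 4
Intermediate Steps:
z(S, D) = -1 + 8*D (z(S, D) = 8*D - 1 = -1 + 8*D)
x(M, a) = -5 + a
x(4, 3*3)*(z(6, -5) + 42) = (-5 + 3*3)*((-1 + 8*(-5)) + 42) = (-5 + 9)*((-1 - 40) + 42) = 4*(-41 + 42) = 4*1 = 4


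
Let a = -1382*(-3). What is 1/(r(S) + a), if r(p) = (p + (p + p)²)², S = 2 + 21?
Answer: 1/4579467 ≈ 2.1837e-7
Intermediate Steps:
S = 23
r(p) = (p + 4*p²)² (r(p) = (p + (2*p)²)² = (p + 4*p²)²)
a = 4146
1/(r(S) + a) = 1/(23²*(1 + 4*23)² + 4146) = 1/(529*(1 + 92)² + 4146) = 1/(529*93² + 4146) = 1/(529*8649 + 4146) = 1/(4575321 + 4146) = 1/4579467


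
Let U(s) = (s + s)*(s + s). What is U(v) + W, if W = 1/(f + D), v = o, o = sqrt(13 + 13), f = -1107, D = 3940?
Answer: 294633/2833 ≈ 104.00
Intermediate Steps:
o = sqrt(26) ≈ 5.0990
v = sqrt(26) ≈ 5.0990
W = 1/2833 (W = 1/(-1107 + 3940) = 1/2833 ≈ 0.00035298)
U(s) = 4*s**2 (U(s) = (2*s)*(2*s) = 4*s**2)
U(v) + W = 4*(sqrt(26))**2 + 1/2833 = 4*26 + 1/2833 = 104 + 1/2833 = 294633/2833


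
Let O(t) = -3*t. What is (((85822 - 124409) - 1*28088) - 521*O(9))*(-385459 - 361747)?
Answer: 39309013248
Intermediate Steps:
(((85822 - 124409) - 1*28088) - 521*O(9))*(-385459 - 361747) = (((85822 - 124409) - 1*28088) - (-1563)*9)*(-385459 - 361747) = ((-38587 - 28088) - 521*(-27))*(-747206) = (-66675 + 14067)*(-747206) = -52608*(-747206) = 39309013248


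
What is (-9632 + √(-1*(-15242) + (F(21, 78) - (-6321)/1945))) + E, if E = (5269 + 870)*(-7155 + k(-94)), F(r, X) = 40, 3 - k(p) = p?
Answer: -43338694 + √57824482395/1945 ≈ -4.3339e+7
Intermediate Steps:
k(p) = 3 - p
E = -43329062 (E = (5269 + 870)*(-7155 + (3 - 1*(-94))) = 6139*(-7155 + (3 + 94)) = 6139*(-7155 + 97) = 6139*(-7058) = -43329062)
(-9632 + √(-1*(-15242) + (F(21, 78) - (-6321)/1945))) + E = (-9632 + √(-1*(-15242) + (40 - (-6321)/1945))) - 43329062 = (-9632 + √(15242 + (40 - (-6321)/1945))) - 43329062 = (-9632 + √(15242 + (40 - 1*(-6321/1945)))) - 43329062 = (-9632 + √(15242 + (40 + 6321/1945))) - 43329062 = (-9632 + √(15242 + 84121/1945)) - 43329062 = (-9632 + √(29729811/1945)) - 43329062 = (-9632 + √57824482395/1945) - 43329062 = -43338694 + √57824482395/1945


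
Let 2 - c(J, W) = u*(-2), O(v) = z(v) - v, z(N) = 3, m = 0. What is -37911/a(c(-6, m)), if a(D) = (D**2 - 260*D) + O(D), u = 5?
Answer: 12637/995 ≈ 12.701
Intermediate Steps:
O(v) = 3 - v
c(J, W) = 12 (c(J, W) = 2 - 5*(-2) = 2 - 1*(-10) = 2 + 10 = 12)
a(D) = 3 + D**2 - 261*D (a(D) = (D**2 - 260*D) + (3 - D) = 3 + D**2 - 261*D)
-37911/a(c(-6, m)) = -37911/(3 + 12**2 - 261*12) = -37911/(3 + 144 - 3132) = -37911/(-2985) = -37911*(-1/2985) = 12637/995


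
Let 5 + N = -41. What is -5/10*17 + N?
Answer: -109/2 ≈ -54.500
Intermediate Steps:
N = -46 (N = -5 - 41 = -46)
-5/10*17 + N = -5/10*17 - 46 = -5*1/10*17 - 46 = -1/2*17 - 46 = -17/2 - 46 = -109/2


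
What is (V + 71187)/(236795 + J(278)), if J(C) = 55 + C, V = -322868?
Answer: -251681/237128 ≈ -1.0614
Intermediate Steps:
(V + 71187)/(236795 + J(278)) = (-322868 + 71187)/(236795 + (55 + 278)) = -251681/(236795 + 333) = -251681/237128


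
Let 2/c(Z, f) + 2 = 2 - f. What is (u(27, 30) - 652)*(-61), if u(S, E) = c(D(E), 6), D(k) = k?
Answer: 119377/3 ≈ 39792.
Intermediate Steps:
c(Z, f) = -2/f (c(Z, f) = 2/(-2 + (2 - f)) = 2/((-f)) = 2*(-1/f) = -2/f)
u(S, E) = -⅓ (u(S, E) = -2/6 = -2*⅙ = -⅓)
(u(27, 30) - 652)*(-61) = (-⅓ - 652)*(-61) = -1957/3*(-61) = 119377/3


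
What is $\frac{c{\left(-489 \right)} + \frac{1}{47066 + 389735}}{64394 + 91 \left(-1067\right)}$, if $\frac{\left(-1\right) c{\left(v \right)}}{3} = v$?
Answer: $- \frac{640787068}{14284703103} \approx -0.044858$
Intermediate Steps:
$c{\left(v \right)} = - 3 v$
$\frac{c{\left(-489 \right)} + \frac{1}{47066 + 389735}}{64394 + 91 \left(-1067\right)} = \frac{\left(-3\right) \left(-489\right) + \frac{1}{47066 + 389735}}{64394 + 91 \left(-1067\right)} = \frac{1467 + \frac{1}{436801}}{64394 - 97097} = \frac{1467 + \frac{1}{436801}}{-32703} = \frac{640787068}{436801} \left(- \frac{1}{32703}\right) = - \frac{640787068}{14284703103}$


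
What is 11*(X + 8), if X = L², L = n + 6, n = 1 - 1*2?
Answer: 363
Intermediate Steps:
n = -1 (n = 1 - 2 = -1)
L = 5 (L = -1 + 6 = 5)
X = 25 (X = 5² = 25)
11*(X + 8) = 11*(25 + 8) = 11*33 = 363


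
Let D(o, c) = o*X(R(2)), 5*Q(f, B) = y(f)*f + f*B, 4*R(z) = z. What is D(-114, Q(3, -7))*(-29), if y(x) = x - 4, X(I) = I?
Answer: 1653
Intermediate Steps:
R(z) = z/4
y(x) = -4 + x
Q(f, B) = B*f/5 + f*(-4 + f)/5 (Q(f, B) = ((-4 + f)*f + f*B)/5 = (f*(-4 + f) + B*f)/5 = (B*f + f*(-4 + f))/5 = B*f/5 + f*(-4 + f)/5)
D(o, c) = o/2 (D(o, c) = o*((1/4)*2) = o*(1/2) = o/2)
D(-114, Q(3, -7))*(-29) = ((1/2)*(-114))*(-29) = -57*(-29) = 1653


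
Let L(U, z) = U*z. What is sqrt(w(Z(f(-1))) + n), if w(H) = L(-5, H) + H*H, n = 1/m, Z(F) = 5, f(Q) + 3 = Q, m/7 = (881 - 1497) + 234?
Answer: I*sqrt(2674)/2674 ≈ 0.019338*I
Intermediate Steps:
m = -2674 (m = 7*((881 - 1497) + 234) = 7*(-616 + 234) = 7*(-382) = -2674)
f(Q) = -3 + Q
n = -1/2674 (n = 1/(-2674) = -1/2674 ≈ -0.00037397)
w(H) = H**2 - 5*H (w(H) = -5*H + H*H = -5*H + H**2 = H**2 - 5*H)
sqrt(w(Z(f(-1))) + n) = sqrt(5*(-5 + 5) - 1/2674) = sqrt(5*0 - 1/2674) = sqrt(0 - 1/2674) = sqrt(-1/2674) = I*sqrt(2674)/2674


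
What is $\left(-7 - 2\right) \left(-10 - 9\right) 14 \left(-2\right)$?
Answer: $-4788$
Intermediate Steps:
$\left(-7 - 2\right) \left(-10 - 9\right) 14 \left(-2\right) = \left(-9\right) \left(-19\right) 14 \left(-2\right) = 171 \cdot 14 \left(-2\right) = 2394 \left(-2\right) = -4788$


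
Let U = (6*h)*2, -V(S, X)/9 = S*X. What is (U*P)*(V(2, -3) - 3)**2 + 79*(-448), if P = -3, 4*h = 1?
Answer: -58801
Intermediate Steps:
h = 1/4 (h = (1/4)*1 = 1/4 ≈ 0.25000)
V(S, X) = -9*S*X
U = 3 (U = (6*(1/4))*2 = (3/2)*2 = 3)
(U*P)*(V(2, -3) - 3)**2 + 79*(-448) = (3*(-3))*(-9*2*(-3) - 3)**2 + 79*(-448) = -9*(54 - 3)**2 - 35392 = -9*51**2 - 35392 = -9*2601 - 35392 = -23409 - 35392 = -58801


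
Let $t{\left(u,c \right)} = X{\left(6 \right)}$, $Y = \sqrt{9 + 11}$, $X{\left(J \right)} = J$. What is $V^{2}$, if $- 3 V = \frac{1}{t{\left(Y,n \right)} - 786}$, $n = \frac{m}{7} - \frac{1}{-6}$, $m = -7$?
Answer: $\frac{1}{5475600} \approx 1.8263 \cdot 10^{-7}$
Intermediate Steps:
$Y = 2 \sqrt{5}$ ($Y = \sqrt{20} = 2 \sqrt{5} \approx 4.4721$)
$n = - \frac{5}{6}$ ($n = - \frac{7}{7} - \frac{1}{-6} = \left(-7\right) \frac{1}{7} - - \frac{1}{6} = -1 + \frac{1}{6} = - \frac{5}{6} \approx -0.83333$)
$t{\left(u,c \right)} = 6$
$V = \frac{1}{2340}$ ($V = - \frac{1}{3 \left(6 - 786\right)} = - \frac{1}{3 \left(-780\right)} = \left(- \frac{1}{3}\right) \left(- \frac{1}{780}\right) = \frac{1}{2340} \approx 0.00042735$)
$V^{2} = \left(\frac{1}{2340}\right)^{2} = \frac{1}{5475600}$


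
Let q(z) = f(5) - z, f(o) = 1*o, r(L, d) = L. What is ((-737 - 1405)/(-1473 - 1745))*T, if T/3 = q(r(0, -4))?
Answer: 16065/1609 ≈ 9.9845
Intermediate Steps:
f(o) = o
q(z) = 5 - z
T = 15 (T = 3*(5 - 1*0) = 3*(5 + 0) = 3*5 = 15)
((-737 - 1405)/(-1473 - 1745))*T = ((-737 - 1405)/(-1473 - 1745))*15 = -2142/(-3218)*15 = -2142*(-1/3218)*15 = (1071/1609)*15 = 16065/1609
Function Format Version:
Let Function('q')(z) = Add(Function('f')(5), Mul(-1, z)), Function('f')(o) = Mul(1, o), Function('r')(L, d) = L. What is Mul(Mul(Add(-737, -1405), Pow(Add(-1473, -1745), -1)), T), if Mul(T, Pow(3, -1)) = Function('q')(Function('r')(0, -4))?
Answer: Rational(16065, 1609) ≈ 9.9845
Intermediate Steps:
Function('f')(o) = o
Function('q')(z) = Add(5, Mul(-1, z))
T = 15 (T = Mul(3, Add(5, Mul(-1, 0))) = Mul(3, Add(5, 0)) = Mul(3, 5) = 15)
Mul(Mul(Add(-737, -1405), Pow(Add(-1473, -1745), -1)), T) = Mul(Mul(Add(-737, -1405), Pow(Add(-1473, -1745), -1)), 15) = Mul(Mul(-2142, Pow(-3218, -1)), 15) = Mul(Mul(-2142, Rational(-1, 3218)), 15) = Mul(Rational(1071, 1609), 15) = Rational(16065, 1609)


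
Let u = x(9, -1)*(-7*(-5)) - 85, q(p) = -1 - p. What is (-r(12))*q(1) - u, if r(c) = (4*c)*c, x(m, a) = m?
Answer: 922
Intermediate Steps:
r(c) = 4*c**2
u = 230 (u = 9*(-7*(-5)) - 85 = 9*35 - 85 = 315 - 85 = 230)
(-r(12))*q(1) - u = (-4*12**2)*(-1 - 1*1) - 1*230 = (-4*144)*(-1 - 1) - 230 = -1*576*(-2) - 230 = -576*(-2) - 230 = 1152 - 230 = 922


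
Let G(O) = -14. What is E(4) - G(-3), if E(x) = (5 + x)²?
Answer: 95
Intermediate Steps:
E(4) - G(-3) = (5 + 4)² - 1*(-14) = 9² + 14 = 81 + 14 = 95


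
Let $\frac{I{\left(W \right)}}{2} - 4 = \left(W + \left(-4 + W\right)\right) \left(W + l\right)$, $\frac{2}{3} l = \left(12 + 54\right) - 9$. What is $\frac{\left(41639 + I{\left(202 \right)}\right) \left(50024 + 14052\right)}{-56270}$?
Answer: $- \frac{8703026586}{28135} \approx -3.0933 \cdot 10^{5}$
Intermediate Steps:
$l = \frac{171}{2}$ ($l = \frac{3 \left(\left(12 + 54\right) - 9\right)}{2} = \frac{3 \left(66 - 9\right)}{2} = \frac{3}{2} \cdot 57 = \frac{171}{2} \approx 85.5$)
$I{\left(W \right)} = 8 + 2 \left(-4 + 2 W\right) \left(\frac{171}{2} + W\right)$ ($I{\left(W \right)} = 8 + 2 \left(W + \left(-4 + W\right)\right) \left(W + \frac{171}{2}\right) = 8 + 2 \left(-4 + 2 W\right) \left(\frac{171}{2} + W\right)$)
$\frac{\left(41639 + I{\left(202 \right)}\right) \left(50024 + 14052\right)}{-56270} = \frac{\left(41639 + \left(-676 + 4 \cdot 202^{2} + 334 \cdot 202\right)\right) \left(50024 + 14052\right)}{-56270} = \left(41639 + \left(-676 + 4 \cdot 40804 + 67468\right)\right) 64076 \left(- \frac{1}{56270}\right) = \left(41639 + \left(-676 + 163216 + 67468\right)\right) 64076 \left(- \frac{1}{56270}\right) = \left(41639 + 230008\right) 64076 \left(- \frac{1}{56270}\right) = 271647 \cdot 64076 \left(- \frac{1}{56270}\right) = 17406053172 \left(- \frac{1}{56270}\right) = - \frac{8703026586}{28135}$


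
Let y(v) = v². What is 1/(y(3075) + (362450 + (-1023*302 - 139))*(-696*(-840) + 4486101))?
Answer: 1/270609549090 ≈ 3.6954e-12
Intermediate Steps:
1/(y(3075) + (362450 + (-1023*302 - 139))*(-696*(-840) + 4486101)) = 1/(3075² + (362450 + (-1023*302 - 139))*(-696*(-840) + 4486101)) = 1/(9455625 + (362450 + (-308946 - 139))*(584640 + 4486101)) = 1/(9455625 + (362450 - 309085)*5070741) = 1/(9455625 + 53365*5070741) = 1/(9455625 + 270600093465) = 1/270609549090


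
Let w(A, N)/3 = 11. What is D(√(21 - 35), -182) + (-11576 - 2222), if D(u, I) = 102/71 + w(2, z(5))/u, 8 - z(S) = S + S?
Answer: -979556/71 - 33*I*√14/14 ≈ -13797.0 - 8.8196*I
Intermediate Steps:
z(S) = 8 - 2*S (z(S) = 8 - (S + S) = 8 - 2*S)
w(A, N) = 33 (w(A, N) = 3*11 = 33)
D(u, I) = 102/71 + 33/u
D(√(21 - 35), -182) + (-11576 - 2222) = (102/71 + 33/(√(21 - 35))) + (-11576 - 2222) = (102/71 + 33/(√(-14))) - 13798 = (102/71 + 33/((I*√14))) - 13798 = (102/71 + 33*(-I*√14/14)) - 13798 = (102/71 - 33*I*√14/14) - 13798 = -979556/71 - 33*I*√14/14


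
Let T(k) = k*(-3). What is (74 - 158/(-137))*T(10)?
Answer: -308880/137 ≈ -2254.6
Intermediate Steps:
T(k) = -3*k
(74 - 158/(-137))*T(10) = (74 - 158/(-137))*(-3*10) = (74 - 158*(-1/137))*(-30) = (74 + 158/137)*(-30) = (10296/137)*(-30) = -308880/137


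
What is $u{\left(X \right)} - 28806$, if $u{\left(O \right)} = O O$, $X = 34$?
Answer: $-27650$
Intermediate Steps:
$u{\left(O \right)} = O^{2}$
$u{\left(X \right)} - 28806 = 34^{2} - 28806 = 1156 - 28806 = -27650$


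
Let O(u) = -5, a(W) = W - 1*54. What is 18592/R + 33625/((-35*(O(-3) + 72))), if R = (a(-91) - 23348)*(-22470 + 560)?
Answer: -247254392293/17243509605 ≈ -14.339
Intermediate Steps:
a(W) = -54 + W (a(W) = W - 54 = -54 + W)
R = 514731630 (R = ((-54 - 91) - 23348)*(-22470 + 560) = (-145 - 23348)*(-21910) = -23493*(-21910) = 514731630)
18592/R + 33625/((-35*(O(-3) + 72))) = 18592/514731630 + 33625/((-35*(-5 + 72))) = 18592*(1/514731630) + 33625/((-35*67)) = 1328/36766545 + 33625/(-2345) = 1328/36766545 + 33625*(-1/2345) = 1328/36766545 - 6725/469 = -247254392293/17243509605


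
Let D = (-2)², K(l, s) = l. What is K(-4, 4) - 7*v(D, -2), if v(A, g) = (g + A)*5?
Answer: -74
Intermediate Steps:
D = 4
v(A, g) = 5*A + 5*g (v(A, g) = (A + g)*5 = 5*A + 5*g)
K(-4, 4) - 7*v(D, -2) = -4 - 7*(5*4 + 5*(-2)) = -4 - 7*(20 - 10) = -4 - 7*10 = -4 - 70 = -74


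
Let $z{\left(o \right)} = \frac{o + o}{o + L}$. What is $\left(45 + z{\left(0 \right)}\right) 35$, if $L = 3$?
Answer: $1575$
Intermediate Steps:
$z{\left(o \right)} = \frac{2 o}{3 + o}$ ($z{\left(o \right)} = \frac{o + o}{o + 3} = \frac{2 o}{3 + o}$)
$\left(45 + z{\left(0 \right)}\right) 35 = \left(45 + 2 \cdot 0 \frac{1}{3 + 0}\right) 35 = \left(45 + 2 \cdot 0 \cdot \frac{1}{3}\right) 35 = \left(45 + 0\right) 35 = 45 \cdot 35 = 1575$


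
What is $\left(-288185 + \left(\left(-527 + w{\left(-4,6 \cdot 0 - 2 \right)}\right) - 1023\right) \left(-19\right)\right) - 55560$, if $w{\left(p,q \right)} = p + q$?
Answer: $-314181$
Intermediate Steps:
$\left(-288185 + \left(\left(-527 + w{\left(-4,6 \cdot 0 - 2 \right)}\right) - 1023\right) \left(-19\right)\right) - 55560 = \left(-288185 + \left(\left(-527 + \left(-4 + \left(6 \cdot 0 - 2\right)\right)\right) - 1023\right) \left(-19\right)\right) - 55560 = \left(-288185 + \left(\left(-527 + \left(-4 + \left(0 - 2\right)\right)\right) - 1023\right) \left(-19\right)\right) - 55560 = \left(-288185 + \left(\left(-527 - 6\right) - 1023\right) \left(-19\right)\right) - 55560 = \left(-288185 + \left(-533 - 1023\right) \left(-19\right)\right) - 55560 = \left(-288185 - -29564\right) - 55560 = \left(-288185 + 29564\right) - 55560 = -258621 - 55560 = -314181$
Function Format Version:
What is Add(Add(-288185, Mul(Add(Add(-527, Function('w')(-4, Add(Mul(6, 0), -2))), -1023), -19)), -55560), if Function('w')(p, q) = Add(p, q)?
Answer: -314181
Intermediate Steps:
Add(Add(-288185, Mul(Add(Add(-527, Function('w')(-4, Add(Mul(6, 0), -2))), -1023), -19)), -55560) = Add(Add(-288185, Mul(Add(Add(-527, Add(-4, Add(Mul(6, 0), -2))), -1023), -19)), -55560) = Add(Add(-288185, Mul(Add(Add(-527, Add(-4, Add(0, -2))), -1023), -19)), -55560) = Add(Add(-288185, Mul(Add(Add(-527, Add(-4, -2)), -1023), -19)), -55560) = Add(Add(-288185, Mul(Add(Add(-527, -6), -1023), -19)), -55560) = Add(Add(-288185, Mul(Add(-533, -1023), -19)), -55560) = Add(Add(-288185, Mul(-1556, -19)), -55560) = Add(Add(-288185, 29564), -55560) = Add(-258621, -55560) = -314181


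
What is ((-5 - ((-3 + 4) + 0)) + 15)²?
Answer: 81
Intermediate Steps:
((-5 - ((-3 + 4) + 0)) + 15)² = ((-5 - (1 + 0)) + 15)² = ((-5 - 1*1) + 15)² = ((-5 - 1) + 15)² = (-6 + 15)² = 9² = 81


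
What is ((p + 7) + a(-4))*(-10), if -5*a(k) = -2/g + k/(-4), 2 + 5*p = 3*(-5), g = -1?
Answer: -30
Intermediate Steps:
p = -17/5 (p = -2/5 + (3*(-5))/5 = -2/5 + (1/5)*(-15) = -2/5 - 3 = -17/5 ≈ -3.4000)
a(k) = -2/5 + k/20 (a(k) = -(-2/(-1) + k/(-4))/5 = -(-2*(-1) + k*(-1/4))/5 = -(2 - k/4)/5 = -2/5 + k/20)
((p + 7) + a(-4))*(-10) = ((-17/5 + 7) + (-2/5 + (1/20)*(-4)))*(-10) = (18/5 + (-2/5 - 1/5))*(-10) = (18/5 - 3/5)*(-10) = 3*(-10) = -30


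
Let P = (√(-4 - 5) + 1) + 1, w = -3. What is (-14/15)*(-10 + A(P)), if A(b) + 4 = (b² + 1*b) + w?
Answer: 56/3 - 14*I ≈ 18.667 - 14.0*I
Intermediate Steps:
P = 2 + 3*I (P = (√(-9) + 1) + 1 = (3*I + 1) + 1 = (1 + 3*I) + 1 = 2 + 3*I ≈ 2.0 + 3.0*I)
A(b) = -7 + b + b² (A(b) = -4 + ((b² + 1*b) - 3) = -4 + ((b² + b) - 3) = -4 + ((b + b²) - 3) = -4 + (-3 + b + b²) = -7 + b + b²)
(-14/15)*(-10 + A(P)) = (-14/15)*(-10 + (-7 + (2 + 3*I) + (2 + 3*I)²)) = (-14*1/15)*(-10 + (-5 + (2 + 3*I)² + 3*I)) = -14*(-15 + (2 + 3*I)² + 3*I)/15 = 14 - 14*I/5 - 14*(2 + 3*I)²/15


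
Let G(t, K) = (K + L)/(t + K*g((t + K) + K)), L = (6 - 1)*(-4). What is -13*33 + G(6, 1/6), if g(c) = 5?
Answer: -17708/41 ≈ -431.90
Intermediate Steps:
L = -20 (L = 5*(-4) = -20)
G(t, K) = (-20 + K)/(t + 5*K) (G(t, K) = (K - 20)/(t + K*5) = (-20 + K)/(t + 5*K))
-13*33 + G(6, 1/6) = -13*33 + (-20 + 1/6)/(6 + 5/6) = -429 + (-20 + ⅙)/(6 + 5*(⅙)) = -429 - 119/6/(6 + ⅚) = -429 - 119/6/(41/6) = -429 + (6/41)*(-119/6) = -429 - 119/41 = -17708/41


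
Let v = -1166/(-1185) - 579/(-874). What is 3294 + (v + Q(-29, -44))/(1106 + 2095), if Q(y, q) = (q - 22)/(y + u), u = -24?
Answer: 578782032618667/175707915570 ≈ 3294.0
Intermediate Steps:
Q(y, q) = (-22 + q)/(-24 + y) (Q(y, q) = (q - 22)/(y - 24) = (-22 + q)/(-24 + y))
v = 1705199/1035690 (v = -1166*(-1/1185) - 579*(-1/874) = 1166/1185 + 579/874 = 1705199/1035690 ≈ 1.6464)
3294 + (v + Q(-29, -44))/(1106 + 2095) = 3294 + (1705199/1035690 + (-22 - 44)/(-24 - 29))/(1106 + 2095) = 3294 + (1705199/1035690 - 66/(-53))/3201 = 3294 + (1705199/1035690 - 1/53*(-66))*(1/3201) = 3294 + (1705199/1035690 + 66/53)*(1/3201) = 3294 + (158731087/54891570)*(1/3201) = 3294 + 158731087/175707915570 = 578782032618667/175707915570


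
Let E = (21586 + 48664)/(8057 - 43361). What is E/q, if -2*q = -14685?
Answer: -7025/25921962 ≈ -0.00027101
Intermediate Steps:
q = 14685/2 (q = -½*(-14685) = 14685/2 ≈ 7342.5)
E = -35125/17652 (E = 70250/(-35304) = 70250*(-1/35304) = -35125/17652 ≈ -1.9899)
E/q = -35125/(17652*14685/2) = -35125/17652*2/14685 = -7025/25921962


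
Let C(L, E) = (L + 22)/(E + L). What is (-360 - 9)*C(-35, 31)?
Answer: -4797/4 ≈ -1199.3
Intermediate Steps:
C(L, E) = (22 + L)/(E + L)
(-360 - 9)*C(-35, 31) = (-360 - 9)*((22 - 35)/(31 - 35)) = -369*(-13)/(-4) = -(-369)*(-13)/4 = -369*13/4 = -4797/4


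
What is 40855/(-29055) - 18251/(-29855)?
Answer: -137888644/173487405 ≈ -0.79480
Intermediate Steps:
40855/(-29055) - 18251/(-29855) = 40855*(-1/29055) - 18251*(-1/29855) = -8171/5811 + 18251/29855 = -137888644/173487405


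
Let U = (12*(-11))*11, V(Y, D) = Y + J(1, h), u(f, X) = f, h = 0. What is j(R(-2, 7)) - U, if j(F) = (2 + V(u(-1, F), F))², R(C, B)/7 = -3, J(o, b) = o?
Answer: 1456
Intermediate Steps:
R(C, B) = -21 (R(C, B) = 7*(-3) = -21)
V(Y, D) = 1 + Y (V(Y, D) = Y + 1 = 1 + Y)
U = -1452 (U = -132*11 = -1452)
j(F) = 4 (j(F) = (2 + (1 - 1))² = (2 + 0)² = 2² = 4)
j(R(-2, 7)) - U = 4 - 1*(-1452) = 4 + 1452 = 1456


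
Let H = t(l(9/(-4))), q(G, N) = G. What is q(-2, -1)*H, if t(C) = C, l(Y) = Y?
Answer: 9/2 ≈ 4.5000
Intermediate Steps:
H = -9/4 (H = 9/(-4) = 9*(-1/4) = -9/4 ≈ -2.2500)
q(-2, -1)*H = -2*(-9/4) = 9/2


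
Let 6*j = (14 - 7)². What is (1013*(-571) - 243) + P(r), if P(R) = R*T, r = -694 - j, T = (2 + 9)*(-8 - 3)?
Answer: -2962223/6 ≈ -4.9370e+5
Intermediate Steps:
T = -121 (T = 11*(-11) = -121)
j = 49/6 (j = (14 - 7)²/6 = (⅙)*7² = (⅙)*49 = 49/6 ≈ 8.1667)
r = -4213/6 (r = -694 - 1*49/6 = -694 - 49/6 = -4213/6 ≈ -702.17)
P(R) = -121*R (P(R) = R*(-121) = -121*R)
(1013*(-571) - 243) + P(r) = (1013*(-571) - 243) - 121*(-4213/6) = (-578423 - 243) + 509773/6 = -578666 + 509773/6 = -2962223/6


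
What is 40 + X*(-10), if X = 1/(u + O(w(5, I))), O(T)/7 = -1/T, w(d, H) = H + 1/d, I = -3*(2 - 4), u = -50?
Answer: 12742/317 ≈ 40.196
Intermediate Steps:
I = 6 (I = -3*(-2) = 6)
O(T) = -7/T (O(T) = 7*(-1/T) = -7/T)
X = -31/1585 (X = 1/(-50 - 7/(6 + 1/5)) = 1/(-50 - 7/31/5) = 1/(-50 - 7*5/31) = 1/(-50 - 35/31) = 1/(-1585/31) = -31/1585 ≈ -0.019558)
40 + X*(-10) = 40 - 31/1585*(-10) = 40 + 62/317 = 12742/317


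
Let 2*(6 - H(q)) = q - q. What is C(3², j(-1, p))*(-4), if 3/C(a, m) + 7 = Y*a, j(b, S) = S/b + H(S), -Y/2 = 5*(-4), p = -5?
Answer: -12/353 ≈ -0.033994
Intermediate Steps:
H(q) = 6 (H(q) = 6 - (q - q)/2 = 6 - ½*0 = 6 + 0 = 6)
Y = 40 (Y = -10*(-4) = -2*(-20) = 40)
j(b, S) = 6 + S/b (j(b, S) = S/b + 6 = 6 + S/b)
C(a, m) = 3/(-7 + 40*a)
C(3², j(-1, p))*(-4) = (3/(-7 + 40*3²))*(-4) = (3/(-7 + 40*9))*(-4) = (3/(-7 + 360))*(-4) = (3/353)*(-4) = -12/353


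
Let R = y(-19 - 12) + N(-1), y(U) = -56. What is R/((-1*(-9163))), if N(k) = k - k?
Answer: -8/1309 ≈ -0.0061115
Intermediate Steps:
N(k) = 0
R = -56 (R = -56 + 0 = -56)
R/((-1*(-9163))) = -56/((-1*(-9163))) = -56/9163 = -56*1/9163 = -8/1309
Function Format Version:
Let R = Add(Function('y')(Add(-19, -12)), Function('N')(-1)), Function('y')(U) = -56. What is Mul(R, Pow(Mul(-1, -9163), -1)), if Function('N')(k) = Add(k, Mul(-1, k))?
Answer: Rational(-8, 1309) ≈ -0.0061115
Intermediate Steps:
Function('N')(k) = 0
R = -56 (R = Add(-56, 0) = -56)
Mul(R, Pow(Mul(-1, -9163), -1)) = Mul(-56, Pow(Mul(-1, -9163), -1)) = Mul(-56, Pow(9163, -1)) = Mul(-56, Rational(1, 9163)) = Rational(-8, 1309)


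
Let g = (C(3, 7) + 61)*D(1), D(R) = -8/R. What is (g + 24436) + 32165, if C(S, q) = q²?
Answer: 55721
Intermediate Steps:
g = -880 (g = (7² + 61)*(-8/1) = (49 + 61)*(-8*1) = 110*(-8) = -880)
(g + 24436) + 32165 = (-880 + 24436) + 32165 = 23556 + 32165 = 55721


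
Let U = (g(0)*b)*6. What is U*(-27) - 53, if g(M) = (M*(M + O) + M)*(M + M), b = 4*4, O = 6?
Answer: -53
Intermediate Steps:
b = 16
g(M) = 2*M*(M + M*(6 + M)) (g(M) = (M*(M + 6) + M)*(M + M) = (M*(6 + M) + M)*(2*M) = (M + M*(6 + M))*(2*M) = 2*M*(M + M*(6 + M)))
U = 0 (U = ((2*0²*(7 + 0))*16)*6 = ((2*0*7)*16)*6 = (0*16)*6 = 0*6 = 0)
U*(-27) - 53 = 0*(-27) - 53 = 0 - 53 = -53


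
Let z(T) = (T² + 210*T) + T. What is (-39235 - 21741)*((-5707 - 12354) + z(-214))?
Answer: 1062140944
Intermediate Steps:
z(T) = T² + 211*T
(-39235 - 21741)*((-5707 - 12354) + z(-214)) = (-39235 - 21741)*((-5707 - 12354) - 214*(211 - 214)) = -60976*(-18061 - 214*(-3)) = -60976*(-18061 + 642) = -60976*(-17419) = 1062140944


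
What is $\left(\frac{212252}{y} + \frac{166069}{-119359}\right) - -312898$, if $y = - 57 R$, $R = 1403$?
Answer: $\frac{2986653707090455}{9545258589} \approx 3.1289 \cdot 10^{5}$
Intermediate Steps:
$y = -79971$ ($y = \left(-57\right) 1403 = -79971$)
$\left(\frac{212252}{y} + \frac{166069}{-119359}\right) - -312898 = \left(\frac{212252}{-79971} + \frac{166069}{-119359}\right) - -312898 = \left(212252 \left(- \frac{1}{79971}\right) + 166069 \left(- \frac{1}{119359}\right)\right) + 312898 = \left(- \frac{212252}{79971} - \frac{166069}{119359}\right) + 312898 = - \frac{38614890467}{9545258589} + 312898 = \frac{2986653707090455}{9545258589}$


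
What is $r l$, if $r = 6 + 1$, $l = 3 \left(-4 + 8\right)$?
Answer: $84$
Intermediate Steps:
$l = 12$ ($l = 3 \cdot 4 = 12$)
$r = 7$
$r l = 7 \cdot 12 = 84$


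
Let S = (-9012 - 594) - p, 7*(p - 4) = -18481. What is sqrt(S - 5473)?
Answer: 10*I*sqrt(6097)/7 ≈ 111.55*I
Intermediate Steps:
p = -18453/7 (p = 4 + (1/7)*(-18481) = 4 - 18481/7 = -18453/7 ≈ -2636.1)
S = -48789/7 (S = (-9012 - 594) - 1*(-18453/7) = -9606 + 18453/7 = -48789/7 ≈ -6969.9)
sqrt(S - 5473) = sqrt(-48789/7 - 5473) = sqrt(-87100/7) = 10*I*sqrt(6097)/7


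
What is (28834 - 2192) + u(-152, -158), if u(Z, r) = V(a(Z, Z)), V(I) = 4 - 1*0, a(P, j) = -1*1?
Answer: 26646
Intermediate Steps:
a(P, j) = -1
V(I) = 4 (V(I) = 4 + 0 = 4)
u(Z, r) = 4
(28834 - 2192) + u(-152, -158) = (28834 - 2192) + 4 = 26642 + 4 = 26646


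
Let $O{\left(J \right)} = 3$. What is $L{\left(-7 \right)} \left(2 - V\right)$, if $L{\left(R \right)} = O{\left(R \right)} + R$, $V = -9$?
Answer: $-44$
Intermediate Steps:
$L{\left(R \right)} = 3 + R$
$L{\left(-7 \right)} \left(2 - V\right) = \left(3 - 7\right) \left(2 - -9\right) = - 4 \left(2 + 9\right) = \left(-4\right) 11 = -44$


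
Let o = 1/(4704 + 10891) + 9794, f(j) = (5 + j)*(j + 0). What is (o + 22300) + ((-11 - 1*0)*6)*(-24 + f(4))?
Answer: 488154691/15595 ≈ 31302.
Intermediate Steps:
f(j) = j*(5 + j) (f(j) = (5 + j)*j = j*(5 + j))
o = 152737431/15595 (o = 1/15595 + 9794 = 152737431/15595 ≈ 9794.0)
(o + 22300) + ((-11 - 1*0)*6)*(-24 + f(4)) = (152737431/15595 + 22300) + ((-11 - 1*0)*6)*(-24 + 4*(5 + 4)) = 500505931/15595 + ((-11 + 0)*6)*(-24 + 4*9) = 500505931/15595 + (-11*6)*(-24 + 36) = 500505931/15595 - 66*12 = 500505931/15595 - 792 = 488154691/15595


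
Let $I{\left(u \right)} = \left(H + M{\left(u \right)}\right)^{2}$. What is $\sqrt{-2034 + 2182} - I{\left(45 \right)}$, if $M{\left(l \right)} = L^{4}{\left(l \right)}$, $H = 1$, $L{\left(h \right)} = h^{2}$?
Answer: $-282748441902475189088671876 + 2 \sqrt{37} \approx -2.8275 \cdot 10^{26}$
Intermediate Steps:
$M{\left(l \right)} = l^{8}$ ($M{\left(l \right)} = \left(l^{2}\right)^{4} = l^{8}$)
$I{\left(u \right)} = \left(1 + u^{8}\right)^{2}$
$\sqrt{-2034 + 2182} - I{\left(45 \right)} = \sqrt{-2034 + 2182} - \left(1 + 45^{8}\right)^{2} = \sqrt{148} - \left(1 + 16815125390625\right)^{2} = 2 \sqrt{37} - 16815125390626^{2} = 2 \sqrt{37} - 282748441902475189088671876 = -282748441902475189088671876 + 2 \sqrt{37}$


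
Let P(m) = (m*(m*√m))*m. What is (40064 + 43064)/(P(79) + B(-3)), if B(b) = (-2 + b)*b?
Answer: -623460/9601954492967 + 20492672996*√79/9601954492967 ≈ 0.018969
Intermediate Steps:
B(b) = b*(-2 + b)
P(m) = m^(7/2) (P(m) = (m*m^(3/2))*m = m^(5/2)*m = m^(7/2))
(40064 + 43064)/(P(79) + B(-3)) = (40064 + 43064)/(79^(7/2) - 3*(-2 - 3)) = 83128/(493039*√79 - 3*(-5)) = 83128/(493039*√79 + 15) = 83128/(15 + 493039*√79)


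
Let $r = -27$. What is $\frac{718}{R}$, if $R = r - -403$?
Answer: $\frac{359}{188} \approx 1.9096$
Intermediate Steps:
$R = 376$ ($R = -27 - -403 = -27 + 403 = 376$)
$\frac{718}{R} = \frac{718}{376} = 718 \cdot \frac{1}{376} = \frac{359}{188}$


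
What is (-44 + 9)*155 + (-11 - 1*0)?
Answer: -5436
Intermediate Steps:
(-44 + 9)*155 + (-11 - 1*0) = -35*155 + (-11 + 0) = -5425 - 11 = -5436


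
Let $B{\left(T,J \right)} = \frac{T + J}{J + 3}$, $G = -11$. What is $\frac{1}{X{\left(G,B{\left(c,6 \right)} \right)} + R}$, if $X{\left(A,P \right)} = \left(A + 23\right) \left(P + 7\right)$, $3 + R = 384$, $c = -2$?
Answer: $\frac{3}{1411} \approx 0.0021261$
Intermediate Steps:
$R = 381$ ($R = -3 + 384 = 381$)
$B{\left(T,J \right)} = \frac{J + T}{3 + J}$
$X{\left(A,P \right)} = \left(7 + P\right) \left(23 + A\right)$ ($X{\left(A,P \right)} = \left(23 + A\right) \left(7 + P\right) = \left(7 + P\right) \left(23 + A\right)$)
$\frac{1}{X{\left(G,B{\left(c,6 \right)} \right)} + R} = \frac{1}{\left(161 + 7 \left(-11\right) + 23 \frac{6 - 2}{3 + 6} - 11 \frac{6 - 2}{3 + 6}\right) + 381} = \frac{1}{\left(161 - 77 + 23 \cdot \frac{1}{9} \cdot 4 - 11 \cdot \frac{1}{9} \cdot 4\right) + 381} = \frac{1}{\left(161 - 77 + 23 \cdot \frac{4}{9} - \frac{44}{9}\right) + 381} = \frac{1}{\left(161 - 77 + \frac{92}{9} - \frac{44}{9}\right) + 381} = \frac{1}{\frac{268}{3} + 381} = \frac{1}{\frac{1411}{3}} = \frac{3}{1411}$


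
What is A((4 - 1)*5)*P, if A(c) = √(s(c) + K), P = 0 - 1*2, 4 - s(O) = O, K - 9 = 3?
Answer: -2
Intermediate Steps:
K = 12 (K = 9 + 3 = 12)
s(O) = 4 - O
P = -2 (P = 0 - 2 = -2)
A(c) = √(16 - c) (A(c) = √((4 - c) + 12) = √(16 - c))
A((4 - 1)*5)*P = √(16 - (4 - 1)*5)*(-2) = √(16 - 3*5)*(-2) = √(16 - 1*15)*(-2) = √(16 - 15)*(-2) = √1*(-2) = 1*(-2) = -2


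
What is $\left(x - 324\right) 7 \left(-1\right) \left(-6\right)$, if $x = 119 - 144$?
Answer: $-14658$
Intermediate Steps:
$x = -25$
$\left(x - 324\right) 7 \left(-1\right) \left(-6\right) = \left(-25 - 324\right) 7 \left(-1\right) \left(-6\right) = - 349 \left(\left(-7\right) \left(-6\right)\right) = \left(-349\right) 42 = -14658$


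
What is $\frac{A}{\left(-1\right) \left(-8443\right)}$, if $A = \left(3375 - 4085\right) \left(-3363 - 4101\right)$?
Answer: $\frac{5299440}{8443} \approx 627.67$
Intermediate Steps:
$A = 5299440$ ($A = \left(-710\right) \left(-7464\right) = 5299440$)
$\frac{A}{\left(-1\right) \left(-8443\right)} = \frac{5299440}{\left(-1\right) \left(-8443\right)} = \frac{5299440}{8443}$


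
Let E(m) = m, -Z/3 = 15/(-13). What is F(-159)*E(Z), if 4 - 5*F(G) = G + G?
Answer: 2898/13 ≈ 222.92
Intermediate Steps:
F(G) = 4/5 - 2*G/5 (F(G) = 4/5 - (G + G)/5 = 4/5 - 2*G/5)
Z = 45/13 (Z = -45/(-13) = -45*(-1)/13 = -3*(-15/13) = 45/13 ≈ 3.4615)
F(-159)*E(Z) = (4/5 - 2/5*(-159))*(45/13) = (4/5 + 318/5)*(45/13) = (322/5)*(45/13) = 2898/13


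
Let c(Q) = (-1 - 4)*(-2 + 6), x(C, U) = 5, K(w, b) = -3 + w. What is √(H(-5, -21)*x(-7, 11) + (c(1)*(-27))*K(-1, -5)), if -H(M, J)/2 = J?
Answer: 5*I*√78 ≈ 44.159*I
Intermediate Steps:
H(M, J) = -2*J
c(Q) = -20 (c(Q) = -5*4 = -20)
√(H(-5, -21)*x(-7, 11) + (c(1)*(-27))*K(-1, -5)) = √(-2*(-21)*5 + (-20*(-27))*(-3 - 1)) = √(42*5 + 540*(-4)) = √(210 - 2160) = √(-1950) = 5*I*√78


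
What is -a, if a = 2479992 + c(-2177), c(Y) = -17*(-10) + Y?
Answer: -2477985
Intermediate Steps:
c(Y) = 170 + Y
a = 2477985 (a = 2479992 + (170 - 2177) = 2479992 - 2007 = 2477985)
-a = -1*2477985 = -2477985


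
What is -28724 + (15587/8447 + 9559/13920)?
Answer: -3377134545847/117582240 ≈ -28721.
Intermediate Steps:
-28724 + (15587/8447 + 9559/13920) = -28724 + 297715913/117582240 = -3377134545847/117582240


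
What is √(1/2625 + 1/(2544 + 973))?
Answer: √2268148470/1846425 ≈ 0.025793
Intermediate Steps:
√(1/2625 + 1/(2544 + 973)) = √(1/2625 + 1/3517) = √(6142/9232125) = √2268148470/1846425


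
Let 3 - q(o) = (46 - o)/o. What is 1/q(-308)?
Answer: 154/639 ≈ 0.24100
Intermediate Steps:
q(o) = 3 - (46 - o)/o
1/q(-308) = 1/(4 - 46/(-308)) = 1/(4 - 46*(-1/308)) = 1/(4 + 23/154) = 1/(639/154) = 154/639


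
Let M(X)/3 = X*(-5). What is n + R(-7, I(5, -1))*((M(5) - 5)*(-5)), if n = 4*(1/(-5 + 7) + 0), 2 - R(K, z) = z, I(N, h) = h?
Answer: 1202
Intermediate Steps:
M(X) = -15*X (M(X) = 3*(X*(-5)) = 3*(-5*X) = -15*X)
R(K, z) = 2 - z
n = 2 (n = 4*(1/2 + 0) = 4*(½ + 0) = 4*(½) = 2)
n + R(-7, I(5, -1))*((M(5) - 5)*(-5)) = 2 + (2 - 1*(-1))*((-15*5 - 5)*(-5)) = 2 + (2 + 1)*((-75 - 5)*(-5)) = 2 + 3*(-80*(-5)) = 2 + 3*400 = 2 + 1200 = 1202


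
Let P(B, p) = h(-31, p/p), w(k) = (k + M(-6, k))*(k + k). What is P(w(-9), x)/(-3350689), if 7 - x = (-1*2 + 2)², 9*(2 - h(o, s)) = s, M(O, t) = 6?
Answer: -17/30156201 ≈ -5.6373e-7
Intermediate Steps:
w(k) = 2*k*(6 + k) (w(k) = (k + 6)*(k + k) = (6 + k)*(2*k) = 2*k*(6 + k))
h(o, s) = 2 - s/9
x = 7 (x = 7 - (-1*2 + 2)² = 7 - (-2 + 2)² = 7 - 1*0² = 7 - 1*0 = 7 + 0 = 7)
P(B, p) = 17/9 (P(B, p) = 2 - p/(9*p) = 2 - ⅑*1 = 2 - ⅑ = 17/9)
P(w(-9), x)/(-3350689) = (17/9)/(-3350689) = (17/9)*(-1/3350689) = -17/30156201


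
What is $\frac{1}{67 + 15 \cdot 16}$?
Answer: $\frac{1}{307} \approx 0.0032573$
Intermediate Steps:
$\frac{1}{67 + 15 \cdot 16} = \frac{1}{67 + 240} = \frac{1}{307}$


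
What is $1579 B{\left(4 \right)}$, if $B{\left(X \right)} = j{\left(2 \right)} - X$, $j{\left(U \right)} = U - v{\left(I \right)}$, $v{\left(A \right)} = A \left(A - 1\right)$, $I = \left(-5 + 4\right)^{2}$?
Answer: $-3158$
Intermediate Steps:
$I = 1$ ($I = \left(-1\right)^{2} = 1$)
$v{\left(A \right)} = A \left(-1 + A\right)$
$j{\left(U \right)} = U$ ($j{\left(U \right)} = U - 1 \left(-1 + 1\right) = U - 1 \cdot 0 = U - 0 = U + 0 = U$)
$B{\left(X \right)} = 2 - X$
$1579 B{\left(4 \right)} = 1579 \left(2 - 4\right) = 1579 \left(-2\right) = -3158$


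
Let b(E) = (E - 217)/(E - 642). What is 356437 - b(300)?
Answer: 121901537/342 ≈ 3.5644e+5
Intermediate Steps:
b(E) = (-217 + E)/(-642 + E)
356437 - b(300) = 356437 - (-217 + 300)/(-642 + 300) = 356437 - 83/(-342) = 356437 - (-1)*83/342 = 356437 - 1*(-83/342) = 356437 + 83/342 = 121901537/342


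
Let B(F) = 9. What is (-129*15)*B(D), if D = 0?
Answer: -17415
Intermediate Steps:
(-129*15)*B(D) = -129*15*9 = -1935*9 = -17415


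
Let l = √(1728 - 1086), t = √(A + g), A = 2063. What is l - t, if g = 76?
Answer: √642 - √2139 ≈ -20.912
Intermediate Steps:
t = √2139 (t = √(2063 + 76) = √2139 ≈ 46.249)
l = √642 ≈ 25.338
l - t = √642 - √2139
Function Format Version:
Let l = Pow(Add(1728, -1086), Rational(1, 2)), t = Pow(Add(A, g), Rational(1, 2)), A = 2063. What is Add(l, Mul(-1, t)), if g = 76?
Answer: Add(Pow(642, Rational(1, 2)), Mul(-1, Pow(2139, Rational(1, 2)))) ≈ -20.912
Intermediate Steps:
t = Pow(2139, Rational(1, 2)) (t = Pow(Add(2063, 76), Rational(1, 2)) = Pow(2139, Rational(1, 2)) ≈ 46.249)
l = Pow(642, Rational(1, 2)) ≈ 25.338
Add(l, Mul(-1, t)) = Add(Pow(642, Rational(1, 2)), Mul(-1, Pow(2139, Rational(1, 2))))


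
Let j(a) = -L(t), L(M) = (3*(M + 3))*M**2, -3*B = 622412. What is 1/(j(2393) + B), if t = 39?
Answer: -3/1197350 ≈ -2.5055e-6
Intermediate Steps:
B = -622412/3 (B = -1/3*622412 = -622412/3 ≈ -2.0747e+5)
L(M) = M**2*(9 + 3*M) (L(M) = (3*(3 + M))*M**2 = (9 + 3*M)*M**2 = M**2*(9 + 3*M))
j(a) = -191646 (j(a) = -3*39**2*(3 + 39) = -3*1521*42 = -1*191646 = -191646)
1/(j(2393) + B) = 1/(-191646 - 622412/3) = 1/(-1197350/3) = -3/1197350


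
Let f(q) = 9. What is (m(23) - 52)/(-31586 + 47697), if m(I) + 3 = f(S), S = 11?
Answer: -46/16111 ≈ -0.0028552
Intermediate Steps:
m(I) = 6 (m(I) = -3 + 9 = 6)
(m(23) - 52)/(-31586 + 47697) = (6 - 52)/(-31586 + 47697) = -46/16111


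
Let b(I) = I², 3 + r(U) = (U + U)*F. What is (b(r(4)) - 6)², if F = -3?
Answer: 522729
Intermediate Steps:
r(U) = -3 - 6*U (r(U) = -3 + (U + U)*(-3) = -3 + (2*U)*(-3) = -3 - 6*U)
(b(r(4)) - 6)² = ((-3 - 6*4)² - 6)² = ((-3 - 24)² - 6)² = ((-27)² - 6)² = (729 - 6)² = 723² = 522729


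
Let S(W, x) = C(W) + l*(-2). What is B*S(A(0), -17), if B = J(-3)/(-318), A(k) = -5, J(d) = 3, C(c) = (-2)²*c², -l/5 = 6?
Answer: -80/53 ≈ -1.5094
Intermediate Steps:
l = -30 (l = -5*6 = -30)
C(c) = 4*c²
S(W, x) = 60 + 4*W² (S(W, x) = 4*W² - 30*(-2) = 4*W² + 60 = 60 + 4*W²)
B = -1/106 (B = 3/(-318) = 3*(-1/318) = -1/106 ≈ -0.0094340)
B*S(A(0), -17) = -(60 + 4*(-5)²)/106 = -(60 + 4*25)/106 = -(60 + 100)/106 = -1/106*160 = -80/53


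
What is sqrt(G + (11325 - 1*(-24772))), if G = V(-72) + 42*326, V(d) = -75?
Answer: sqrt(49714) ≈ 222.97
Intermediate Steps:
G = 13617 (G = -75 + 42*326 = -75 + 13692 = 13617)
sqrt(G + (11325 - 1*(-24772))) = sqrt(13617 + (11325 - 1*(-24772))) = sqrt(13617 + (11325 + 24772)) = sqrt(13617 + 36097) = sqrt(49714)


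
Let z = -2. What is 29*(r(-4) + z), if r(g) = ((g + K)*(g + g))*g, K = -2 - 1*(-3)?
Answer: -2842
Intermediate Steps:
K = 1 (K = -2 + 3 = 1)
r(g) = 2*g²*(1 + g) (r(g) = ((g + 1)*(g + g))*g = ((1 + g)*(2*g))*g = (2*g*(1 + g))*g = 2*g²*(1 + g))
29*(r(-4) + z) = 29*(2*(-4)²*(1 - 4) - 2) = 29*(2*16*(-3) - 2) = 29*(-96 - 2) = 29*(-98) = -2842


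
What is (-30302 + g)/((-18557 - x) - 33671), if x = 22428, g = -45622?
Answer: 18981/18664 ≈ 1.0170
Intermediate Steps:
(-30302 + g)/((-18557 - x) - 33671) = (-30302 - 45622)/((-18557 - 1*22428) - 33671) = -75924/((-18557 - 22428) - 33671) = -75924/(-40985 - 33671) = -75924/(-74656) = -75924*(-1/74656) = 18981/18664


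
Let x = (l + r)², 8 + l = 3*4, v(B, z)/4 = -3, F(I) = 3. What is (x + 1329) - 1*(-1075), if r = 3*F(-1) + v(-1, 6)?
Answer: 2405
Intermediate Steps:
v(B, z) = -12 (v(B, z) = 4*(-3) = -12)
r = -3 (r = 3*3 - 12 = 9 - 12 = -3)
l = 4 (l = -8 + 3*4 = -8 + 12 = 4)
x = 1 (x = (4 - 3)² = 1² = 1)
(x + 1329) - 1*(-1075) = (1 + 1329) - 1*(-1075) = 1330 + 1075 = 2405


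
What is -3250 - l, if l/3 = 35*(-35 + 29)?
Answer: -2620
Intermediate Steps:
l = -630 (l = 3*(35*(-35 + 29)) = 3*(35*(-6)) = 3*(-210) = -630)
-3250 - l = -3250 - 1*(-630) = -3250 + 630 = -2620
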